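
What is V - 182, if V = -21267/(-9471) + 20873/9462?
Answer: -5303647009/29871534 ≈ -177.55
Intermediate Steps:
V = 132972179/29871534 (V = -21267*(-1/9471) + 20873*(1/9462) = 7089/3157 + 20873/9462 = 132972179/29871534 ≈ 4.4515)
V - 182 = 132972179/29871534 - 182 = -5303647009/29871534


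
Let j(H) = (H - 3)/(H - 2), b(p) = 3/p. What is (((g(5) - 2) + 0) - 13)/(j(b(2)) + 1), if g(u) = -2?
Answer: -17/4 ≈ -4.2500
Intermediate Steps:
j(H) = (-3 + H)/(-2 + H)
(((g(5) - 2) + 0) - 13)/(j(b(2)) + 1) = (((-2 - 2) + 0) - 13)/((-3 + 3/2)/(-2 + 3/2) + 1) = ((-4 + 0) - 13)/((-3 + 3*(1/2))/(-2 + 3*(1/2)) + 1) = (-4 - 13)/((-3 + 3/2)/(-2 + 3/2) + 1) = -17/(-3/2/(-1/2) + 1) = -17/(-2*(-3/2) + 1) = -17/(3 + 1) = -17/4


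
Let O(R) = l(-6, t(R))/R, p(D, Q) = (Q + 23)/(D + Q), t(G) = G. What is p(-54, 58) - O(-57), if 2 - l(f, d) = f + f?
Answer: 4673/228 ≈ 20.496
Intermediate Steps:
l(f, d) = 2 - 2*f (l(f, d) = 2 - (f + f) = 2 - 2*f)
p(D, Q) = (23 + Q)/(D + Q)
O(R) = 14/R (O(R) = (2 - 2*(-6))/R = (2 + 12)/R = 14/R)
p(-54, 58) - O(-57) = (23 + 58)/(-54 + 58) - 14/(-57) = 81/4 - 14*(-1)/57 = (¼)*81 - 1*(-14/57) = 81/4 + 14/57 = 4673/228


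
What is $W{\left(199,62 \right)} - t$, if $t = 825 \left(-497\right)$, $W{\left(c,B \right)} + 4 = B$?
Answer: $410083$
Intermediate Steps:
$W{\left(c,B \right)} = -4 + B$
$t = -410025$
$W{\left(199,62 \right)} - t = \left(-4 + 62\right) - -410025 = 58 + 410025 = 410083$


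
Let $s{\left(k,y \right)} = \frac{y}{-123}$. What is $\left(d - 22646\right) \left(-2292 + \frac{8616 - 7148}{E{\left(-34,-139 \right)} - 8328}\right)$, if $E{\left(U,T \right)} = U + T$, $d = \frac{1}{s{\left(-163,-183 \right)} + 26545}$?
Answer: $\frac{240142917730536800}{4626269703} \approx 5.1909 \cdot 10^{7}$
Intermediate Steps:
$s{\left(k,y \right)} = - \frac{y}{123}$ ($s{\left(k,y \right)} = y \left(- \frac{1}{123}\right) = - \frac{y}{123}$)
$d = \frac{41}{1088406}$ ($d = \frac{1}{\left(- \frac{1}{123}\right) \left(-183\right) + 26545} = \frac{1}{\frac{61}{41} + 26545} = \frac{1}{\frac{1088406}{41}} = \frac{41}{1088406} \approx 3.767 \cdot 10^{-5}$)
$E{\left(U,T \right)} = T + U$
$\left(d - 22646\right) \left(-2292 + \frac{8616 - 7148}{E{\left(-34,-139 \right)} - 8328}\right) = \left(\frac{41}{1088406} - 22646\right) \left(-2292 + \frac{8616 - 7148}{\left(-139 - 34\right) - 8328}\right) = - \frac{24648042235 \left(-2292 + \frac{1468}{-173 - 8328}\right)}{1088406} = - \frac{24648042235 \left(-2292 + \frac{1468}{-8501}\right)}{1088406} = - \frac{24648042235 \left(-2292 + 1468 \left(- \frac{1}{8501}\right)\right)}{1088406} = - \frac{24648042235 \left(-2292 - \frac{1468}{8501}\right)}{1088406} = \left(- \frac{24648042235}{1088406}\right) \left(- \frac{19485760}{8501}\right) = \frac{240142917730536800}{4626269703}$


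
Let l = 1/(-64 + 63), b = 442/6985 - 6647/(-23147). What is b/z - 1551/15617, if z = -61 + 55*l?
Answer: -29974005250193/292898212731740 ≈ -0.10234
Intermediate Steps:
b = 56660269/161681795 (b = 442*(1/6985) - 6647*(-1/23147) = 442/6985 + 6647/23147 = 56660269/161681795 ≈ 0.35044)
l = -1 (l = 1/(-1) = -1)
z = -116 (z = -61 + 55*(-1) = -61 - 55 = -116)
b/z - 1551/15617 = (56660269/161681795)/(-116) - 1551/15617 = (56660269/161681795)*(-1/116) - 1551*1/15617 = -56660269/18755088220 - 1551/15617 = -29974005250193/292898212731740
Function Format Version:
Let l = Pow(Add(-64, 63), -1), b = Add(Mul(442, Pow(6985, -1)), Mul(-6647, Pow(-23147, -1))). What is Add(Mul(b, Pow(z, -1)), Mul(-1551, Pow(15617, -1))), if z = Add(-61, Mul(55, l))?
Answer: Rational(-29974005250193, 292898212731740) ≈ -0.10234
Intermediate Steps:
b = Rational(56660269, 161681795) (b = Add(Mul(442, Rational(1, 6985)), Mul(-6647, Rational(-1, 23147))) = Add(Rational(442, 6985), Rational(6647, 23147)) = Rational(56660269, 161681795) ≈ 0.35044)
l = -1 (l = Pow(-1, -1) = -1)
z = -116 (z = Add(-61, Mul(55, -1)) = Add(-61, -55) = -116)
Add(Mul(b, Pow(z, -1)), Mul(-1551, Pow(15617, -1))) = Add(Mul(Rational(56660269, 161681795), Pow(-116, -1)), Mul(-1551, Pow(15617, -1))) = Add(Mul(Rational(56660269, 161681795), Rational(-1, 116)), Mul(-1551, Rational(1, 15617))) = Add(Rational(-56660269, 18755088220), Rational(-1551, 15617)) = Rational(-29974005250193, 292898212731740)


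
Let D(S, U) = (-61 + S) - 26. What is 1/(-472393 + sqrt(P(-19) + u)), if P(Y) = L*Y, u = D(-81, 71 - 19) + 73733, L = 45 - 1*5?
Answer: -472393/223155073644 - sqrt(72805)/223155073644 ≈ -2.1181e-6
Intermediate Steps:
D(S, U) = -87 + S
L = 40 (L = 45 - 5 = 40)
u = 73565 (u = (-87 - 81) + 73733 = -168 + 73733 = 73565)
P(Y) = 40*Y
1/(-472393 + sqrt(P(-19) + u)) = 1/(-472393 + sqrt(40*(-19) + 73565)) = 1/(-472393 + sqrt(-760 + 73565)) = 1/(-472393 + sqrt(72805))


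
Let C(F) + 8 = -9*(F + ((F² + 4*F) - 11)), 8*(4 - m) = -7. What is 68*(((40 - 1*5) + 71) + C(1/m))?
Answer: 2153492/169 ≈ 12743.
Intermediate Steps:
m = 39/8 (m = 4 - ⅛*(-7) = 4 + 7/8 = 39/8 ≈ 4.8750)
C(F) = 91 - 45*F - 9*F² (C(F) = -8 - 9*(F + ((F² + 4*F) - 11)) = -8 - 9*(F + (-11 + F² + 4*F)) = -8 - 9*(-11 + F² + 5*F) = -8 + (99 - 45*F - 9*F²) = 91 - 45*F - 9*F²)
68*(((40 - 1*5) + 71) + C(1/m)) = 68*(((40 - 1*5) + 71) + (91 - 45/39/8 - 9*(1/(39/8))²)) = 68*(((40 - 5) + 71) + (91 - 45*8/39 - 9*(8/39)²)) = 68*((35 + 71) + (91 - 120/13 - 9*64/1521)) = 68*(106 + (91 - 120/13 - 64/169)) = 68*(106 + 13755/169) = 68*(31669/169) = 2153492/169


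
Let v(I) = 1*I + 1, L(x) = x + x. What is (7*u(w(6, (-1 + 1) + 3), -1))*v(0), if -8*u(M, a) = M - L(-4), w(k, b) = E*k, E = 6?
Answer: -77/2 ≈ -38.500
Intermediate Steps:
L(x) = 2*x
w(k, b) = 6*k
u(M, a) = -1 - M/8 (u(M, a) = -(M - 2*(-4))/8 = -(M - 1*(-8))/8 = -(M + 8)/8 = -(8 + M)/8 = -1 - M/8)
v(I) = 1 + I (v(I) = I + 1 = 1 + I)
(7*u(w(6, (-1 + 1) + 3), -1))*v(0) = (7*(-1 - 3*6/4))*(1 + 0) = (7*(-1 - ⅛*36))*1 = (7*(-1 - 9/2))*1 = (7*(-11/2))*1 = -77/2*1 = -77/2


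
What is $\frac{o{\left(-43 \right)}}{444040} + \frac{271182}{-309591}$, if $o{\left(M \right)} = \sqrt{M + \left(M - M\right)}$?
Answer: $- \frac{90394}{103197} + \frac{i \sqrt{43}}{444040} \approx -0.87594 + 1.4768 \cdot 10^{-5} i$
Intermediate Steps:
$o{\left(M \right)} = \sqrt{M}$ ($o{\left(M \right)} = \sqrt{M + 0} = \sqrt{M}$)
$\frac{o{\left(-43 \right)}}{444040} + \frac{271182}{-309591} = \frac{\sqrt{-43}}{444040} + \frac{271182}{-309591} = i \sqrt{43} \cdot \frac{1}{444040} + 271182 \left(- \frac{1}{309591}\right) = \frac{i \sqrt{43}}{444040} - \frac{90394}{103197} = - \frac{90394}{103197} + \frac{i \sqrt{43}}{444040}$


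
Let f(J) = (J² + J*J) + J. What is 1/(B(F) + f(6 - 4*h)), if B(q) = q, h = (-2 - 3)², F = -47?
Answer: 1/17531 ≈ 5.7042e-5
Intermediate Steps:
h = 25 (h = (-5)² = 25)
f(J) = J + 2*J² (f(J) = (J² + J²) + J = 2*J² + J = J + 2*J²)
1/(B(F) + f(6 - 4*h)) = 1/(-47 + (6 - 4*25)*(1 + 2*(6 - 4*25))) = 1/(-47 + (6 - 100)*(1 + 2*(6 - 100))) = 1/(-47 - 94*(1 + 2*(-94))) = 1/(-47 - 94*(1 - 188)) = 1/(-47 - 94*(-187)) = 1/(-47 + 17578) = 1/17531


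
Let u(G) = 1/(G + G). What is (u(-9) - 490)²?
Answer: 77810041/324 ≈ 2.4015e+5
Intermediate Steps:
u(G) = 1/(2*G)
(u(-9) - 490)² = ((½)/(-9) - 490)² = ((½)*(-⅑) - 490)² = (-1/18 - 490)² = (-8821/18)² = 77810041/324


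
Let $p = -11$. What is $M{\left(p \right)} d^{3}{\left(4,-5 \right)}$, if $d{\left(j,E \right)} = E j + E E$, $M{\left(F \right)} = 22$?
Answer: $2750$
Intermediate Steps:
$d{\left(j,E \right)} = E^{2} + E j$ ($d{\left(j,E \right)} = E j + E^{2} = E^{2} + E j$)
$M{\left(p \right)} d^{3}{\left(4,-5 \right)} = 22 \left(- 5 \left(-5 + 4\right)\right)^{3} = 22 \left(\left(-5\right) \left(-1\right)\right)^{3} = 22 \cdot 5^{3} = 22 \cdot 125 = 2750$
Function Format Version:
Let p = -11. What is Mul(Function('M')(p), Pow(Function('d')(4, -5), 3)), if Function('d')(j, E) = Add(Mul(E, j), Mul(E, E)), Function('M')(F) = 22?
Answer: 2750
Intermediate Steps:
Function('d')(j, E) = Add(Pow(E, 2), Mul(E, j)) (Function('d')(j, E) = Add(Mul(E, j), Pow(E, 2)) = Add(Pow(E, 2), Mul(E, j)))
Mul(Function('M')(p), Pow(Function('d')(4, -5), 3)) = Mul(22, Pow(Mul(-5, Add(-5, 4)), 3)) = Mul(22, Pow(Mul(-5, -1), 3)) = Mul(22, Pow(5, 3)) = Mul(22, 125) = 2750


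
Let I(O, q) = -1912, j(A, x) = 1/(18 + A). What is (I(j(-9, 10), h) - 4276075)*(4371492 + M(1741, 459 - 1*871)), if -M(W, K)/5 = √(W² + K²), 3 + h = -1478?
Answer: -18701185946604 + 106949675*√128033 ≈ -1.8663e+13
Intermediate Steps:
h = -1481 (h = -3 - 1478 = -1481)
M(W, K) = -5*√(K² + W²) (M(W, K) = -5*√(W² + K²) = -5*√(K² + W²))
(I(j(-9, 10), h) - 4276075)*(4371492 + M(1741, 459 - 1*871)) = (-1912 - 4276075)*(4371492 - 5*√((459 - 1*871)² + 1741²)) = -4277987*(4371492 - 5*√((459 - 871)² + 3031081)) = -4277987*(4371492 - 5*√((-412)² + 3031081)) = -4277987*(4371492 - 5*√(169744 + 3031081)) = -4277987*(4371492 - 25*√128033) = -18701185946604 + 106949675*√128033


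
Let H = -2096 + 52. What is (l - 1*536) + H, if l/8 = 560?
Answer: 1900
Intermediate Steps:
l = 4480 (l = 8*560 = 4480)
H = -2044
(l - 1*536) + H = (4480 - 1*536) - 2044 = (4480 - 536) - 2044 = 3944 - 2044 = 1900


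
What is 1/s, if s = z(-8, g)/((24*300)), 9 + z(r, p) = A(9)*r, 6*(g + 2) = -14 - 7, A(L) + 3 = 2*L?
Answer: -2400/43 ≈ -55.814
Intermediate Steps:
A(L) = -3 + 2*L
g = -11/2 (g = -2 + (-14 - 7)/6 = -2 + (1/6)*(-21) = -2 - 7/2 = -11/2 ≈ -5.5000)
z(r, p) = -9 + 15*r (z(r, p) = -9 + (-3 + 2*9)*r = -9 + (-3 + 18)*r = -9 + 15*r)
s = -43/2400 (s = (-9 + 15*(-8))/((24*300)) = (-9 - 120)/7200 = -129*1/7200 = -43/2400 ≈ -0.017917)
1/s = 1/(-43/2400) = -2400/43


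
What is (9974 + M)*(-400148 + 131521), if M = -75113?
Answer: 17498094153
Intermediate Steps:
(9974 + M)*(-400148 + 131521) = (9974 - 75113)*(-400148 + 131521) = -65139*(-268627) = 17498094153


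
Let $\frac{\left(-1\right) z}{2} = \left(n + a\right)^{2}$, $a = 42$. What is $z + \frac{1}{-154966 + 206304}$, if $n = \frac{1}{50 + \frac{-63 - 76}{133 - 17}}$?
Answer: $- \frac{5810018239510663}{1645224830298} \approx -3531.4$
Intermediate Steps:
$n = \frac{116}{5661}$ ($n = \frac{1}{50 - \frac{139}{116}} = \frac{1}{\frac{5661}{116}} = \frac{116}{5661} \approx 0.020491$)
$z = - \frac{113171885768}{32046921}$ ($z = - 2 \left(\frac{116}{5661} + 42\right)^{2} = - 2 \left(\frac{237878}{5661}\right)^{2} = \left(-2\right) \frac{56585942884}{32046921} = - \frac{113171885768}{32046921} \approx -3531.4$)
$z + \frac{1}{-154966 + 206304} = - \frac{113171885768}{32046921} + \frac{1}{-154966 + 206304} = - \frac{113171885768}{32046921} + \frac{1}{51338} = - \frac{5810018239510663}{1645224830298}$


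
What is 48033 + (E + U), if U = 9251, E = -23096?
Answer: 34188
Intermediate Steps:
48033 + (E + U) = 48033 + (-23096 + 9251) = 48033 - 13845 = 34188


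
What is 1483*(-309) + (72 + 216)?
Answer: -457959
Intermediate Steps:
1483*(-309) + (72 + 216) = -458247 + 288 = -457959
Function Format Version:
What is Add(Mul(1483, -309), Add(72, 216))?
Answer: -457959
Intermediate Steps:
Add(Mul(1483, -309), Add(72, 216)) = Add(-458247, 288) = -457959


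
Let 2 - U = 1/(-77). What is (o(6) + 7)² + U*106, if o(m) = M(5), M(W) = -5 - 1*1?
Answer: 16507/77 ≈ 214.38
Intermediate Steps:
M(W) = -6 (M(W) = -5 - 1 = -6)
o(m) = -6
U = 155/77 (U = 2 - 1/(-77) = 2 - 1*(-1/77) = 2 + 1/77 = 155/77 ≈ 2.0130)
(o(6) + 7)² + U*106 = (-6 + 7)² + (155/77)*106 = 1² + 16430/77 = 1 + 16430/77 = 16507/77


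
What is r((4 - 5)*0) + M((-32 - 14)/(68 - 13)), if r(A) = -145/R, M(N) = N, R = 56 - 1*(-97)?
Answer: -15013/8415 ≈ -1.7841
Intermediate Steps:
R = 153 (R = 56 + 97 = 153)
r(A) = -145/153
r((4 - 5)*0) + M((-32 - 14)/(68 - 13)) = -145/153 + (-32 - 14)/(68 - 13) = -145/153 - 46/55 = -15013/8415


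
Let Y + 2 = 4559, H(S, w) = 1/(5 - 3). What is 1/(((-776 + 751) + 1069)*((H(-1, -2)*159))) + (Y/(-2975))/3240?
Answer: -108343/235161000 ≈ -0.00046072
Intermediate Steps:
H(S, w) = ½ (H(S, w) = 1/2 = ½)
Y = 4557 (Y = -2 + 4559 = 4557)
1/(((-776 + 751) + 1069)*((H(-1, -2)*159))) + (Y/(-2975))/3240 = 1/(((-776 + 751) + 1069)*(((½)*159))) + (4557/(-2975))/3240 = 1/((-25 + 1069)*(159/2)) + (4557*(-1/2975))*(1/3240) = (2/159)/1044 - 651/425*1/3240 = (1/1044)*(2/159) - 217/459000 = 1/82998 - 217/459000 = -108343/235161000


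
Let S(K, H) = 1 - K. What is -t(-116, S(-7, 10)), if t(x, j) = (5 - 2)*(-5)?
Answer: 15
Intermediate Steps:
t(x, j) = -15 (t(x, j) = 3*(-5) = -15)
-t(-116, S(-7, 10)) = -1*(-15) = 15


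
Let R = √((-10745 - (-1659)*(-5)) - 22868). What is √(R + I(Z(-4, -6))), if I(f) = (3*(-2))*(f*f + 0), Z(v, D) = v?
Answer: √(-96 + 2*I*√10477) ≈ 8.0656 + 12.691*I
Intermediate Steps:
I(f) = -6*f² (I(f) = -6*(f² + 0) = -6*f²)
R = 2*I*√10477 (R = √((-10745 - 1*8295) - 22868) = √((-10745 - 8295) - 22868) = √(-19040 - 22868) = √(-41908) = 2*I*√10477 ≈ 204.71*I)
√(R + I(Z(-4, -6))) = √(2*I*√10477 - 6*(-4)²) = √(2*I*√10477 - 6*16) = √(2*I*√10477 - 96) = √(-96 + 2*I*√10477)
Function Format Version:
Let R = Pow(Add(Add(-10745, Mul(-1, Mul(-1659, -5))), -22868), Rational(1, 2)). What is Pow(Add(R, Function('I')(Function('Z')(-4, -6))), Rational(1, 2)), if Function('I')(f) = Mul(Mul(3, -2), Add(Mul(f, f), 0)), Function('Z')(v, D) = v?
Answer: Pow(Add(-96, Mul(2, I, Pow(10477, Rational(1, 2)))), Rational(1, 2)) ≈ Add(8.0656, Mul(12.691, I))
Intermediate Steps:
Function('I')(f) = Mul(-6, Pow(f, 2)) (Function('I')(f) = Mul(-6, Add(Pow(f, 2), 0)) = Mul(-6, Pow(f, 2)))
R = Mul(2, I, Pow(10477, Rational(1, 2))) (R = Pow(Add(Add(-10745, Mul(-1, 8295)), -22868), Rational(1, 2)) = Pow(Add(Add(-10745, -8295), -22868), Rational(1, 2)) = Pow(Add(-19040, -22868), Rational(1, 2)) = Pow(-41908, Rational(1, 2)) = Mul(2, I, Pow(10477, Rational(1, 2))) ≈ Mul(204.71, I))
Pow(Add(R, Function('I')(Function('Z')(-4, -6))), Rational(1, 2)) = Pow(Add(Mul(2, I, Pow(10477, Rational(1, 2))), Mul(-6, Pow(-4, 2))), Rational(1, 2)) = Pow(Add(Mul(2, I, Pow(10477, Rational(1, 2))), Mul(-6, 16)), Rational(1, 2)) = Pow(Add(Mul(2, I, Pow(10477, Rational(1, 2))), -96), Rational(1, 2)) = Pow(Add(-96, Mul(2, I, Pow(10477, Rational(1, 2)))), Rational(1, 2))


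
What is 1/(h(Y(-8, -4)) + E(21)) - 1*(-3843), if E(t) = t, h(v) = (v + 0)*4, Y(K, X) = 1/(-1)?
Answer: 65332/17 ≈ 3843.1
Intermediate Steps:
Y(K, X) = -1
h(v) = 4*v (h(v) = v*4 = 4*v)
1/(h(Y(-8, -4)) + E(21)) - 1*(-3843) = 1/(4*(-1) + 21) - 1*(-3843) = 1/(-4 + 21) + 3843 = 1/17 + 3843 = 65332/17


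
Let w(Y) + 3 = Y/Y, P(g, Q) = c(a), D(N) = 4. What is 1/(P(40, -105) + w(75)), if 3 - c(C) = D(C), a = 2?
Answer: -1/3 ≈ -0.33333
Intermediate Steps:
c(C) = -1 (c(C) = 3 - 1*4 = 3 - 4 = -1)
P(g, Q) = -1
w(Y) = -2 (w(Y) = -3 + Y/Y = -3 + 1 = -2)
1/(P(40, -105) + w(75)) = 1/(-1 - 2) = 1/(-3) = -1/3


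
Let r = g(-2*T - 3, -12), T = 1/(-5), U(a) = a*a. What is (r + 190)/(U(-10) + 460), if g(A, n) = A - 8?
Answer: 897/2800 ≈ 0.32036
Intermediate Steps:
U(a) = a²
T = -⅕ ≈ -0.20000
g(A, n) = -8 + A
r = -53/5 (r = -8 + (-2*(-⅕) - 3) = -8 + (⅖ - 3) = -8 - 13/5 = -53/5 ≈ -10.600)
(r + 190)/(U(-10) + 460) = (-53/5 + 190)/((-10)² + 460) = 897/(5*(100 + 460)) = (897/5)/560 = (897/5)*(1/560) = 897/2800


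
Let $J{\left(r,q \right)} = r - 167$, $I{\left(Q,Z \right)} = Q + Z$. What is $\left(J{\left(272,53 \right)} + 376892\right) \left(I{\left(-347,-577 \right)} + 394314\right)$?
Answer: $148306849830$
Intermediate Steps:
$J{\left(r,q \right)} = -167 + r$ ($J{\left(r,q \right)} = r - 167 = -167 + r$)
$\left(J{\left(272,53 \right)} + 376892\right) \left(I{\left(-347,-577 \right)} + 394314\right) = \left(\left(-167 + 272\right) + 376892\right) \left(\left(-347 - 577\right) + 394314\right) = \left(105 + 376892\right) \left(-924 + 394314\right) = 376997 \cdot 393390 = 148306849830$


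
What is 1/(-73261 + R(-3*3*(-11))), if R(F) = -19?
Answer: -1/73280 ≈ -1.3646e-5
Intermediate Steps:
1/(-73261 + R(-3*3*(-11))) = 1/(-73261 - 19) = 1/(-73280) = -1/73280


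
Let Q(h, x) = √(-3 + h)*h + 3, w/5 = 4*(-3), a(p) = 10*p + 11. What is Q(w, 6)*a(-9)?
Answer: -237 + 14220*I*√7 ≈ -237.0 + 37623.0*I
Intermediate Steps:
a(p) = 11 + 10*p
w = -60 (w = 5*(4*(-3)) = 5*(-12) = -60)
Q(h, x) = 3 + h*√(-3 + h) (Q(h, x) = h*√(-3 + h) + 3 = 3 + h*√(-3 + h))
Q(w, 6)*a(-9) = (3 - 60*√(-3 - 60))*(11 + 10*(-9)) = (3 - 180*I*√7)*(11 - 90) = (3 - 180*I*√7)*(-79) = -237 + 14220*I*√7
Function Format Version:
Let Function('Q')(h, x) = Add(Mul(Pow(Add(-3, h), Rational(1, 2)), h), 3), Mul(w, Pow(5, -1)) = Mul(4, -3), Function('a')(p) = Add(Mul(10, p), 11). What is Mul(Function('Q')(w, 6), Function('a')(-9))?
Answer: Add(-237, Mul(14220, I, Pow(7, Rational(1, 2)))) ≈ Add(-237.00, Mul(37623., I))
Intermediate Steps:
Function('a')(p) = Add(11, Mul(10, p))
w = -60 (w = Mul(5, Mul(4, -3)) = Mul(5, -12) = -60)
Function('Q')(h, x) = Add(3, Mul(h, Pow(Add(-3, h), Rational(1, 2)))) (Function('Q')(h, x) = Add(Mul(h, Pow(Add(-3, h), Rational(1, 2))), 3) = Add(3, Mul(h, Pow(Add(-3, h), Rational(1, 2)))))
Mul(Function('Q')(w, 6), Function('a')(-9)) = Mul(Add(3, Mul(-60, Pow(Add(-3, -60), Rational(1, 2)))), Add(11, Mul(10, -9))) = Mul(Add(3, Mul(-60, Pow(-63, Rational(1, 2)))), Add(11, -90)) = Mul(Add(3, Mul(-60, Mul(3, I, Pow(7, Rational(1, 2))))), -79) = Mul(Add(3, Mul(-180, I, Pow(7, Rational(1, 2)))), -79) = Add(-237, Mul(14220, I, Pow(7, Rational(1, 2))))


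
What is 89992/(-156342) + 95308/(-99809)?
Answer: -11941327432/7802169339 ≈ -1.5305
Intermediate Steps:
89992/(-156342) + 95308/(-99809) = 89992*(-1/156342) + 95308*(-1/99809) = -44996/78171 - 95308/99809 = -11941327432/7802169339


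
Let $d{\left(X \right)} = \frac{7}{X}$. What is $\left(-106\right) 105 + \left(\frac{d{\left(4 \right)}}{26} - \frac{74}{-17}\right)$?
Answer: $- \frac{19670025}{1768} \approx -11126.0$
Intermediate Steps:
$\left(-106\right) 105 + \left(\frac{d{\left(4 \right)}}{26} - \frac{74}{-17}\right) = \left(-106\right) 105 + \left(\frac{7 \cdot \frac{1}{4}}{26} - \frac{74}{-17}\right) = -11130 + \left(7 \cdot \frac{1}{4} \cdot \frac{1}{26} - - \frac{74}{17}\right) = -11130 + \left(\frac{7}{4} \cdot \frac{1}{26} + \frac{74}{17}\right) = -11130 + \left(\frac{7}{104} + \frac{74}{17}\right) = -11130 + \frac{7815}{1768} = - \frac{19670025}{1768}$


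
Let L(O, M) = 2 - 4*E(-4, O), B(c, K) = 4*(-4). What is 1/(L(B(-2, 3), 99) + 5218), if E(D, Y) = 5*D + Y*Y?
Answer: 1/4276 ≈ 0.00023386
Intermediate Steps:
B(c, K) = -16
E(D, Y) = Y**2 + 5*D (E(D, Y) = 5*D + Y**2 = Y**2 + 5*D)
L(O, M) = 82 - 4*O**2 (L(O, M) = 2 - 4*(O**2 + 5*(-4)) = 2 - 4*(O**2 - 20) = 2 - 4*(-20 + O**2) = 2 + (80 - 4*O**2) = 82 - 4*O**2)
1/(L(B(-2, 3), 99) + 5218) = 1/((82 - 4*(-16)**2) + 5218) = 1/((82 - 4*256) + 5218) = 1/((82 - 1024) + 5218) = 1/(-942 + 5218) = 1/4276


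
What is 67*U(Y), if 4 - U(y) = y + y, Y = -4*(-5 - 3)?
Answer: -4020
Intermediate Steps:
Y = 32 (Y = -4*(-8) = 32)
U(y) = 4 - 2*y (U(y) = 4 - (y + y) = 4 - 2*y)
67*U(Y) = 67*(4 - 2*32) = 67*(4 - 64) = 67*(-60) = -4020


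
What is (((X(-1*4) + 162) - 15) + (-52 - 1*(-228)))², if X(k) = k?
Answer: 101761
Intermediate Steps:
(((X(-1*4) + 162) - 15) + (-52 - 1*(-228)))² = (((-1*4 + 162) - 15) + (-52 - 1*(-228)))² = (((-4 + 162) - 15) + (-52 + 228))² = ((158 - 15) + 176)² = (143 + 176)² = 319² = 101761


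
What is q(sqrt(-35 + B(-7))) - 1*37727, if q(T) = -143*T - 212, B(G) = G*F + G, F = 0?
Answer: -37939 - 143*I*sqrt(42) ≈ -37939.0 - 926.75*I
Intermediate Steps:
B(G) = G (B(G) = G*0 + G = 0 + G = G)
q(T) = -212 - 143*T
q(sqrt(-35 + B(-7))) - 1*37727 = (-212 - 143*sqrt(-35 - 7)) - 1*37727 = (-212 - 143*I*sqrt(42)) - 37727 = -37939 - 143*I*sqrt(42)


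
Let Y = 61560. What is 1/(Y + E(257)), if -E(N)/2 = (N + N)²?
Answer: -1/466832 ≈ -2.1421e-6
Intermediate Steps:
E(N) = -8*N² (E(N) = -2*(N + N)² = -2*4*N² = -8*N²)
1/(Y + E(257)) = 1/(61560 - 8*257²) = 1/(61560 - 8*66049) = 1/(61560 - 528392) = 1/(-466832) = -1/466832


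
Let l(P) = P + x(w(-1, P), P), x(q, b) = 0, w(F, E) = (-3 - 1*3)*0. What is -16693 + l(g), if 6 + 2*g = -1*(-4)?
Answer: -16694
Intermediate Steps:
w(F, E) = 0 (w(F, E) = (-3 - 3)*0 = -6*0 = 0)
g = -1 (g = -3 + (-1*(-4))/2 = -3 + (½)*4 = -3 + 2 = -1)
l(P) = P (l(P) = P + 0 = P)
-16693 + l(g) = -16693 - 1 = -16694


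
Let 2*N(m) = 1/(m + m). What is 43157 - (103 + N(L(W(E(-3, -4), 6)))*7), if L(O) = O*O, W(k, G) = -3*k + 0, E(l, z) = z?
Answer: 24799097/576 ≈ 43054.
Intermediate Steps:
W(k, G) = -3*k
L(O) = O²
N(m) = 1/(4*m) (N(m) = 1/(2*(m + m)) = 1/(2*((2*m))) = (1/(2*m))/2 = 1/(4*m))
43157 - (103 + N(L(W(E(-3, -4), 6)))*7) = 43157 - (103 + (1/(4*((-3*(-4))²)))*7) = 43157 - (103 + (1/(4*(12²)))*7) = 43157 - (103 + ((¼)/144)*7) = 43157 - (103 + ((¼)*(1/144))*7) = 43157 - (103 + (1/576)*7) = 43157 - (103 + 7/576) = 43157 - 1*59335/576 = 43157 - 59335/576 = 24799097/576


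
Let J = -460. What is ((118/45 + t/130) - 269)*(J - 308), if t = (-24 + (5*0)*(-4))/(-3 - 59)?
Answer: 1236660992/6045 ≈ 2.0458e+5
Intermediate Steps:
t = 12/31 (t = (-24 + 0*(-4))/(-62) = (-24 + 0)*(-1/62) = -24*(-1/62) = 12/31 ≈ 0.38710)
((118/45 + t/130) - 269)*(J - 308) = ((118/45 + (12/31)/130) - 269)*(-460 - 308) = ((118*(1/45) + (12/31)*(1/130)) - 269)*(-768) = ((118/45 + 6/2015) - 269)*(-768) = (47608/18135 - 269)*(-768) = -4830707/18135*(-768) = 1236660992/6045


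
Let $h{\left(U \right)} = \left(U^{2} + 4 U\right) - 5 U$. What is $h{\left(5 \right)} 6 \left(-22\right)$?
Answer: $-2640$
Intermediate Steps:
$h{\left(U \right)} = U^{2} - U$
$h{\left(5 \right)} 6 \left(-22\right) = 5 \left(-1 + 5\right) 6 \left(-22\right) = 5 \cdot 4 \cdot 6 \left(-22\right) = 20 \cdot 6 \left(-22\right) = 120 \left(-22\right) = -2640$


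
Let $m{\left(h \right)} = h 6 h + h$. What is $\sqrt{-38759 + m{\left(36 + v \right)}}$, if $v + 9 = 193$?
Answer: $\sqrt{251861} \approx 501.86$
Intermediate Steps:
$v = 184$ ($v = -9 + 193 = 184$)
$m{\left(h \right)} = h + 6 h^{2}$ ($m{\left(h \right)} = 6 h h + h = 6 h^{2} + h = h + 6 h^{2}$)
$\sqrt{-38759 + m{\left(36 + v \right)}} = \sqrt{-38759 + \left(36 + 184\right) \left(1 + 6 \left(36 + 184\right)\right)} = \sqrt{-38759 + 220 \left(1 + 6 \cdot 220\right)} = \sqrt{-38759 + 220 \left(1 + 1320\right)} = \sqrt{-38759 + 220 \cdot 1321} = \sqrt{-38759 + 290620} = \sqrt{251861}$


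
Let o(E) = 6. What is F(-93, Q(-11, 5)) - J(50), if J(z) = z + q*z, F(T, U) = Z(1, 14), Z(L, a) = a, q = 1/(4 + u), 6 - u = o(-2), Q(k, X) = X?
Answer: -97/2 ≈ -48.500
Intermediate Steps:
u = 0 (u = 6 - 1*6 = 6 - 6 = 0)
q = ¼ (q = 1/(4 + 0) = 1/4 = ¼ ≈ 0.25000)
F(T, U) = 14
J(z) = 5*z/4 (J(z) = z + z/4 = 5*z/4)
F(-93, Q(-11, 5)) - J(50) = 14 - 5*50/4 = 14 - 1*125/2 = 14 - 125/2 = -97/2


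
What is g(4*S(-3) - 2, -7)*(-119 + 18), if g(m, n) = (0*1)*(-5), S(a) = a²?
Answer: 0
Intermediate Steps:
g(m, n) = 0 (g(m, n) = 0*(-5) = 0)
g(4*S(-3) - 2, -7)*(-119 + 18) = 0*(-119 + 18) = 0*(-101) = 0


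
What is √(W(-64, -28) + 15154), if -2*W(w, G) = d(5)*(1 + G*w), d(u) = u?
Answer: √42686/2 ≈ 103.30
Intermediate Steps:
W(w, G) = -5/2 - 5*G*w/2 (W(w, G) = -5*(1 + G*w)/2 = -(5 + 5*G*w)/2 = -5/2 - 5*G*w/2)
√(W(-64, -28) + 15154) = √((-5/2 - 5/2*(-28)*(-64)) + 15154) = √((-5/2 - 4480) + 15154) = √(-8965/2 + 15154) = √(21343/2) = √42686/2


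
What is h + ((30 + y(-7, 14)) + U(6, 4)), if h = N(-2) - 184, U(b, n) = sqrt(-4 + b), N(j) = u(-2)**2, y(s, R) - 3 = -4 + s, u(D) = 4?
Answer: -146 + sqrt(2) ≈ -144.59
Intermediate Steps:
y(s, R) = -1 + s (y(s, R) = 3 + (-4 + s) = -1 + s)
N(j) = 16 (N(j) = 4**2 = 16)
h = -168 (h = 16 - 184 = -168)
h + ((30 + y(-7, 14)) + U(6, 4)) = -168 + ((30 + (-1 - 7)) + sqrt(-4 + 6)) = -168 + ((30 - 8) + sqrt(2)) = -168 + (22 + sqrt(2)) = -146 + sqrt(2)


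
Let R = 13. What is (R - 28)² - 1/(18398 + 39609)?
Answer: 13051574/58007 ≈ 225.00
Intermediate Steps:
(R - 28)² - 1/(18398 + 39609) = (13 - 28)² - 1/(18398 + 39609) = (-15)² - 1/58007 = 225 - 1*1/58007 = 225 - 1/58007 = 13051574/58007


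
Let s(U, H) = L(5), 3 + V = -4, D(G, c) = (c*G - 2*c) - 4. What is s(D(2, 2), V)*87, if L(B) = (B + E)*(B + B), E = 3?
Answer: 6960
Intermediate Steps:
L(B) = 2*B*(3 + B) (L(B) = (B + 3)*(B + B) = (3 + B)*(2*B) = 2*B*(3 + B))
D(G, c) = -4 - 2*c + G*c (D(G, c) = (G*c - 2*c) - 4 = (-2*c + G*c) - 4 = -4 - 2*c + G*c)
V = -7 (V = -3 - 4 = -7)
s(U, H) = 80 (s(U, H) = 2*5*(3 + 5) = 2*5*8 = 80)
s(D(2, 2), V)*87 = 80*87 = 6960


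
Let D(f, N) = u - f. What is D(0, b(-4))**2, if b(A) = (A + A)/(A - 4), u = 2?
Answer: 4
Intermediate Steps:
b(A) = 2*A/(-4 + A) (b(A) = (2*A)/(-4 + A) = 2*A/(-4 + A))
D(f, N) = 2 - f
D(0, b(-4))**2 = (2 - 1*0)**2 = (2 + 0)**2 = 2**2 = 4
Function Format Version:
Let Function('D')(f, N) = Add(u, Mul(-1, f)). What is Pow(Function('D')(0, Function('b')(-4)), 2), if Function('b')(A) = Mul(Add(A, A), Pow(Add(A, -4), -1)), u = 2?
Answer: 4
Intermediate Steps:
Function('b')(A) = Mul(2, A, Pow(Add(-4, A), -1)) (Function('b')(A) = Mul(Mul(2, A), Pow(Add(-4, A), -1)) = Mul(2, A, Pow(Add(-4, A), -1)))
Function('D')(f, N) = Add(2, Mul(-1, f))
Pow(Function('D')(0, Function('b')(-4)), 2) = Pow(Add(2, Mul(-1, 0)), 2) = Pow(Add(2, 0), 2) = Pow(2, 2) = 4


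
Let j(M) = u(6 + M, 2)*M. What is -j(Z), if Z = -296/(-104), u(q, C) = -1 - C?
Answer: 111/13 ≈ 8.5385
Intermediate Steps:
Z = 37/13 (Z = -296*(-1/104) = 37/13 ≈ 2.8462)
j(M) = -3*M (j(M) = (-1 - 1*2)*M = (-1 - 2)*M = -3*M)
-j(Z) = -(-3)*37/13 = -1*(-111/13) = 111/13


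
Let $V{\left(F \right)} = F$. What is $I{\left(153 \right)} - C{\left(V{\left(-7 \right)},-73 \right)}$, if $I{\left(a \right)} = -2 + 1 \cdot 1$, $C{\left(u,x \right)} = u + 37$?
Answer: $-31$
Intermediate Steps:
$C{\left(u,x \right)} = 37 + u$
$I{\left(a \right)} = -1$ ($I{\left(a \right)} = -2 + 1 = -1$)
$I{\left(153 \right)} - C{\left(V{\left(-7 \right)},-73 \right)} = -1 - \left(37 - 7\right) = -1 - 30 = -31$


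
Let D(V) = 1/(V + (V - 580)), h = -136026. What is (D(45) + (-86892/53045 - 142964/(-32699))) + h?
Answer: -4624323425653515/33996561718 ≈ -1.3602e+5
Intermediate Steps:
D(V) = 1/(-580 + 2*V) (D(V) = 1/(V + (-580 + V)) = 1/(-580 + 2*V))
(D(45) + (-86892/53045 - 142964/(-32699))) + h = (1/(2*(-290 + 45)) + (-86892/53045 - 142964/(-32699))) - 136026 = ((½)/(-245) + (-86892*1/53045 - 142964*(-1/32699))) - 136026 = ((½)*(-1/245) + (-86892/53045 + 142964/32699)) - 136026 = (-1/490 + 4742243872/1734518455) - 136026 = 92878599153/33996561718 - 136026 = -4624323425653515/33996561718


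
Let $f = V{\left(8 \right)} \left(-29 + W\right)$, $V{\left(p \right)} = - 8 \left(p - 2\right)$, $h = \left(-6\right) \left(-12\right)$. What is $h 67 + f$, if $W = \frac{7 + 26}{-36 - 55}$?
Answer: $\frac{567240}{91} \approx 6233.4$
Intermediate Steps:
$h = 72$
$W = - \frac{33}{91}$ ($W = \frac{33}{-91} = 33 \left(- \frac{1}{91}\right) = - \frac{33}{91} \approx -0.36264$)
$V{\left(p \right)} = 16 - 8 p$ ($V{\left(p \right)} = - 8 \left(-2 + p\right) = 16 - 8 p$)
$f = \frac{128256}{91}$ ($f = \left(16 - 64\right) \left(-29 - \frac{33}{91}\right) = \left(16 - 64\right) \left(- \frac{2672}{91}\right) = \left(-48\right) \left(- \frac{2672}{91}\right) = \frac{128256}{91} \approx 1409.4$)
$h 67 + f = 72 \cdot 67 + \frac{128256}{91} = 4824 + \frac{128256}{91} = \frac{567240}{91}$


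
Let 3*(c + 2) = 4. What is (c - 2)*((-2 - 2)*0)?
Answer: 0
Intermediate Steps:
c = -⅔ (c = -2 + (⅓)*4 = -2 + 4/3 = -⅔ ≈ -0.66667)
(c - 2)*((-2 - 2)*0) = (-⅔ - 2)*((-2 - 2)*0) = -(-32)*0/3 = -8/3*0 = 0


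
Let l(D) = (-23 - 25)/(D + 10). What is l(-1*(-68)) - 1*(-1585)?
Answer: 20597/13 ≈ 1584.4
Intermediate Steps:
l(D) = -48/(10 + D)
l(-1*(-68)) - 1*(-1585) = -48/(10 - 1*(-68)) - 1*(-1585) = -48/(10 + 68) + 1585 = -48/78 + 1585 = -48*1/78 + 1585 = -8/13 + 1585 = 20597/13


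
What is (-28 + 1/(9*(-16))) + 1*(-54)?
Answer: -11809/144 ≈ -82.007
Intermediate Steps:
(-28 + 1/(9*(-16))) + 1*(-54) = (-28 + 1/(-144)) - 54 = (-28 - 1/144) - 54 = -4033/144 - 54 = -11809/144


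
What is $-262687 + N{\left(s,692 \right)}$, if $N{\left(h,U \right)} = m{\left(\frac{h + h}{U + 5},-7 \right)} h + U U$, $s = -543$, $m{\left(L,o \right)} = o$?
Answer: $219978$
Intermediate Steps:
$N{\left(h,U \right)} = U^{2} - 7 h$ ($N{\left(h,U \right)} = - 7 h + U U = - 7 h + U^{2} = U^{2} - 7 h$)
$-262687 + N{\left(s,692 \right)} = -262687 - \left(-3801 - 692^{2}\right) = -262687 + \left(478864 + 3801\right) = -262687 + 482665 = 219978$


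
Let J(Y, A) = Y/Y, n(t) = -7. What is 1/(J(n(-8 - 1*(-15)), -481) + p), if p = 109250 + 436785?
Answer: 1/546036 ≈ 1.8314e-6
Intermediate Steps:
J(Y, A) = 1
p = 546035
1/(J(n(-8 - 1*(-15)), -481) + p) = 1/(1 + 546035) = 1/546036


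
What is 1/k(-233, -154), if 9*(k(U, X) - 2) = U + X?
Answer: -1/41 ≈ -0.024390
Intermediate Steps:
k(U, X) = 2 + U/9 + X/9 (k(U, X) = 2 + (U + X)/9 = 2 + (U/9 + X/9) = 2 + U/9 + X/9)
1/k(-233, -154) = 1/(2 + (1/9)*(-233) + (1/9)*(-154)) = 1/(2 - 233/9 - 154/9) = 1/(-41) = -1/41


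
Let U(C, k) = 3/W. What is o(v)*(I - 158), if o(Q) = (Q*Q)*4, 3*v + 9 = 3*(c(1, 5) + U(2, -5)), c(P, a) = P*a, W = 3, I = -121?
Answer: -10044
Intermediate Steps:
U(C, k) = 1 (U(C, k) = 3/3 = 3*(⅓) = 1)
v = 3 (v = -3 + (3*(1*5 + 1))/3 = -3 + (3*(5 + 1))/3 = -3 + (3*6)/3 = -3 + (⅓)*18 = -3 + 6 = 3)
o(Q) = 4*Q² (o(Q) = Q²*4 = 4*Q²)
o(v)*(I - 158) = (4*3²)*(-121 - 158) = (4*9)*(-279) = 36*(-279) = -10044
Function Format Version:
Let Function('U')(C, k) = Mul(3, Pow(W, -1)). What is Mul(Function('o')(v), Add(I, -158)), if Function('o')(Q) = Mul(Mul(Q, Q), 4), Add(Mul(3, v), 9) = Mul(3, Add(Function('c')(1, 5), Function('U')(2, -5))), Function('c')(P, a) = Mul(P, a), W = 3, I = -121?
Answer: -10044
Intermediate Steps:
Function('U')(C, k) = 1 (Function('U')(C, k) = Mul(3, Pow(3, -1)) = Mul(3, Rational(1, 3)) = 1)
v = 3 (v = Add(-3, Mul(Rational(1, 3), Mul(3, Add(Mul(1, 5), 1)))) = Add(-3, Mul(Rational(1, 3), Mul(3, Add(5, 1)))) = Add(-3, Mul(Rational(1, 3), Mul(3, 6))) = Add(-3, Mul(Rational(1, 3), 18)) = Add(-3, 6) = 3)
Function('o')(Q) = Mul(4, Pow(Q, 2)) (Function('o')(Q) = Mul(Pow(Q, 2), 4) = Mul(4, Pow(Q, 2)))
Mul(Function('o')(v), Add(I, -158)) = Mul(Mul(4, Pow(3, 2)), Add(-121, -158)) = Mul(Mul(4, 9), -279) = Mul(36, -279) = -10044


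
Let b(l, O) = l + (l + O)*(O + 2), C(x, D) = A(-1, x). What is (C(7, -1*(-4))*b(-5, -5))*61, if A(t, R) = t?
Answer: -1525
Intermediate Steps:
C(x, D) = -1
b(l, O) = l + (2 + O)*(O + l) (b(l, O) = l + (O + l)*(2 + O) = l + (2 + O)*(O + l))
(C(7, -1*(-4))*b(-5, -5))*61 = -((-5)² + 2*(-5) + 3*(-5) - 5*(-5))*61 = -(25 - 10 - 15 + 25)*61 = -1*25*61 = -25*61 = -1525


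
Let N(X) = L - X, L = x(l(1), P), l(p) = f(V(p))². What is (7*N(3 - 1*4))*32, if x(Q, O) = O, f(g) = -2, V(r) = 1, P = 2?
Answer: 672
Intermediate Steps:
l(p) = 4 (l(p) = (-2)² = 4)
L = 2
N(X) = 2 - X
(7*N(3 - 1*4))*32 = (7*(2 - (3 - 1*4)))*32 = (7*(2 - (3 - 4)))*32 = (7*(2 - 1*(-1)))*32 = (7*(2 + 1))*32 = (7*3)*32 = 21*32 = 672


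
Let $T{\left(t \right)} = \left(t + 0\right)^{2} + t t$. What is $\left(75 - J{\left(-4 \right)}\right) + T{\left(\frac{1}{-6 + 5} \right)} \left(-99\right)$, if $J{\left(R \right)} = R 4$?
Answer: $-107$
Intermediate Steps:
$J{\left(R \right)} = 4 R$
$T{\left(t \right)} = 2 t^{2}$ ($T{\left(t \right)} = t^{2} + t^{2} = 2 t^{2}$)
$\left(75 - J{\left(-4 \right)}\right) + T{\left(\frac{1}{-6 + 5} \right)} \left(-99\right) = \left(75 - 4 \left(-4\right)\right) + 2 \left(\frac{1}{-6 + 5}\right)^{2} \left(-99\right) = \left(75 - -16\right) + 2 \left(\frac{1}{-1}\right)^{2} \left(-99\right) = \left(75 + 16\right) + 2 \left(-1\right)^{2} \left(-99\right) = 91 + 2 \cdot 1 \left(-99\right) = 91 + 2 \left(-99\right) = 91 - 198 = -107$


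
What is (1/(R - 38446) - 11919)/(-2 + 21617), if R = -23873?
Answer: -742780162/1347025185 ≈ -0.55142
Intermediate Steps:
(1/(R - 38446) - 11919)/(-2 + 21617) = (1/(-23873 - 38446) - 11919)/(-2 + 21617) = (1/(-62319) - 11919)/21615 = (-1/62319 - 11919)*(1/21615) = -742780162/62319*1/21615 = -742780162/1347025185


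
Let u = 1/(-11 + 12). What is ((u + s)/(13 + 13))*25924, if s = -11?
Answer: -129620/13 ≈ -9970.8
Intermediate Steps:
u = 1 (u = 1/1 = 1)
((u + s)/(13 + 13))*25924 = ((1 - 11)/(13 + 13))*25924 = -10/26*25924 = -10*1/26*25924 = -5/13*25924 = -129620/13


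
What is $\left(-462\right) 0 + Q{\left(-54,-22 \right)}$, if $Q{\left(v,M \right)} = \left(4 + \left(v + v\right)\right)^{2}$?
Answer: $10816$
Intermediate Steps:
$Q{\left(v,M \right)} = \left(4 + 2 v\right)^{2}$
$\left(-462\right) 0 + Q{\left(-54,-22 \right)} = \left(-462\right) 0 + 4 \left(2 - 54\right)^{2} = 0 + 4 \left(-52\right)^{2} = 0 + 4 \cdot 2704 = 0 + 10816 = 10816$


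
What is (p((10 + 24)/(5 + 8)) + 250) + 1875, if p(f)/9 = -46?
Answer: 1711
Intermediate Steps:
p(f) = -414 (p(f) = 9*(-46) = -414)
(p((10 + 24)/(5 + 8)) + 250) + 1875 = (-414 + 250) + 1875 = -164 + 1875 = 1711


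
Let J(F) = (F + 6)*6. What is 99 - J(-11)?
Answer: 129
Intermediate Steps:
J(F) = 36 + 6*F (J(F) = (6 + F)*6 = 36 + 6*F)
99 - J(-11) = 99 - (36 + 6*(-11)) = 99 - (36 - 66) = 99 - 1*(-30) = 99 + 30 = 129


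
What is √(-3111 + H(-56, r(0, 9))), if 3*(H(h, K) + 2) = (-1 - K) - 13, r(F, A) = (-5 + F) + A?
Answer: I*√3119 ≈ 55.848*I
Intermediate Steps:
r(F, A) = -5 + A + F
H(h, K) = -20/3 - K/3 (H(h, K) = -2 + ((-1 - K) - 13)/3 = -2 + (-14 - K)/3 = -2 + (-14/3 - K/3) = -20/3 - K/3)
√(-3111 + H(-56, r(0, 9))) = √(-3111 + (-20/3 - (-5 + 9 + 0)/3)) = √(-3111 + (-20/3 - ⅓*4)) = √(-3111 + (-20/3 - 4/3)) = √(-3111 - 8) = √(-3119) = I*√3119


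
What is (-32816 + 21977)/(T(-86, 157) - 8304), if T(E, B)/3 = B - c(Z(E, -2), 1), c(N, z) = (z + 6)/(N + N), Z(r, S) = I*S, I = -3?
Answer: 43356/31339 ≈ 1.3835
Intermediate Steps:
Z(r, S) = -3*S
c(N, z) = (6 + z)/(2*N) (c(N, z) = (6 + z)/((2*N)) = (6 + z)*(1/(2*N)) = (6 + z)/(2*N))
T(E, B) = -7/4 + 3*B (T(E, B) = 3*(B - (6 + 1)/(2*((-3*(-2))))) = 3*(B - 7/(2*6)) = 3*(B - 1*7/12) = 3*(B - 7/12) = 3*(-7/12 + B) = -7/4 + 3*B)
(-32816 + 21977)/(T(-86, 157) - 8304) = (-32816 + 21977)/((-7/4 + 3*157) - 8304) = -10839/((-7/4 + 471) - 8304) = -10839/(1877/4 - 8304) = -10839/(-31339/4) = -10839*(-4/31339) = 43356/31339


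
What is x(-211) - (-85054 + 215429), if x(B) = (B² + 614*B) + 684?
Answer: -214724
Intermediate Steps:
x(B) = 684 + B² + 614*B
x(-211) - (-85054 + 215429) = (684 + (-211)² + 614*(-211)) - (-85054 + 215429) = (684 + 44521 - 129554) - 1*130375 = -84349 - 130375 = -214724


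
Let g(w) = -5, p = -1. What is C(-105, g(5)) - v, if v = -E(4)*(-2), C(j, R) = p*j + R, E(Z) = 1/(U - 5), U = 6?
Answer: 98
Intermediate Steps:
E(Z) = 1 (E(Z) = 1/(6 - 5) = 1/1 = 1)
C(j, R) = R - j (C(j, R) = -j + R = R - j)
v = 2 (v = -1*1*(-2) = -1*(-2) = 2)
C(-105, g(5)) - v = (-5 - 1*(-105)) - 1*2 = (-5 + 105) - 2 = 100 - 2 = 98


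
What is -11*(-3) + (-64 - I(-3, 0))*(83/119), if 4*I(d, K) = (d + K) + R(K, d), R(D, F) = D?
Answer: -5291/476 ≈ -11.116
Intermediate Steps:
I(d, K) = K/2 + d/4 (I(d, K) = ((d + K) + K)/4 = ((K + d) + K)/4 = (d + 2*K)/4 = K/2 + d/4)
-11*(-3) + (-64 - I(-3, 0))*(83/119) = -11*(-3) + (-64 - ((½)*0 + (¼)*(-3)))*(83/119) = 33 + (-64 - (0 - ¾))*(83*(1/119)) = 33 + (-64 - 1*(-¾))*(83/119) = 33 + (-64 + ¾)*(83/119) = 33 - 253/4*83/119 = 33 - 20999/476 = -5291/476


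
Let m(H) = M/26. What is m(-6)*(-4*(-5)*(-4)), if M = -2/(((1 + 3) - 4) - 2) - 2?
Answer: 40/13 ≈ 3.0769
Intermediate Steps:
M = -1 (M = -2/((4 - 4) - 2) - 2 = -2/(0 - 2) - 2 = -2/(-2) - 2 = -2*(-½) - 2 = 1 - 2 = -1)
m(H) = -1/26
m(-6)*(-4*(-5)*(-4)) = -(-4*(-5))*(-4)/26 = -10*(-4)/13 = -1/26*(-80) = 40/13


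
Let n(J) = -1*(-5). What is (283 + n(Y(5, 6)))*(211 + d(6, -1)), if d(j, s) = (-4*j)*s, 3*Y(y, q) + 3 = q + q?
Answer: 67680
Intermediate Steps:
Y(y, q) = -1 + 2*q/3 (Y(y, q) = -1 + (q + q)/3 = -1 + (2*q)/3 = -1 + 2*q/3)
n(J) = 5
d(j, s) = -4*j*s
(283 + n(Y(5, 6)))*(211 + d(6, -1)) = (283 + 5)*(211 - 4*6*(-1)) = 288*(211 + 24) = 288*235 = 67680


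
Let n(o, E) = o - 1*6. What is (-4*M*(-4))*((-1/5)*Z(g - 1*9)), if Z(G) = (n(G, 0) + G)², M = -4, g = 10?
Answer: 1024/5 ≈ 204.80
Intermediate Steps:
n(o, E) = -6 + o (n(o, E) = o - 6 = -6 + o)
Z(G) = (-6 + 2*G)² (Z(G) = ((-6 + G) + G)² = (-6 + 2*G)²)
(-4*M*(-4))*((-1/5)*Z(g - 1*9)) = (-4*(-4)*(-4))*((-1/5)*(4*(-3 + (10 - 1*9))²)) = (16*(-4))*((-1*⅕)*(4*(-3 + (10 - 9))²)) = -(-64)*4*(-3 + 1)²/5 = -(-64)*4*(-2)²/5 = -(-64)*4*4/5 = -(-64)*16/5 = -64*(-16/5) = 1024/5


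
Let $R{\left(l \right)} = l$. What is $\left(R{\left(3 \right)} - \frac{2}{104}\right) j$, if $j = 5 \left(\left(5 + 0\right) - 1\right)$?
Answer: $\frac{775}{13} \approx 59.615$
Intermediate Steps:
$j = 20$ ($j = 5 \left(5 - 1\right) = 5 \cdot 4 = 20$)
$\left(R{\left(3 \right)} - \frac{2}{104}\right) j = \left(3 - \frac{2}{104}\right) 20 = \left(3 - \frac{1}{52}\right) 20 = \frac{155}{52} \cdot 20 = \frac{775}{13}$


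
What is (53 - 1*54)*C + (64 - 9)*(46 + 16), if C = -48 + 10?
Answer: 3448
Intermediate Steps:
C = -38
(53 - 1*54)*C + (64 - 9)*(46 + 16) = (53 - 1*54)*(-38) + (64 - 9)*(46 + 16) = (53 - 54)*(-38) + 55*62 = -1*(-38) + 3410 = 38 + 3410 = 3448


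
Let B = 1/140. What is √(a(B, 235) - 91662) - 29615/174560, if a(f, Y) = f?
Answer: -5923/34912 + I*√449143765/70 ≈ -0.16966 + 302.76*I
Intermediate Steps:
B = 1/140 ≈ 0.0071429
√(a(B, 235) - 91662) - 29615/174560 = √(1/140 - 91662) - 29615/174560 = √(-12832679/140) - 29615*1/174560 = I*√449143765/70 - 5923/34912 = -5923/34912 + I*√449143765/70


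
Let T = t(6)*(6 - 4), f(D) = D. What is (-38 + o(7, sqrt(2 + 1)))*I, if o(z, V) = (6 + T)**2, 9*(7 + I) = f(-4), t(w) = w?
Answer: -19162/9 ≈ -2129.1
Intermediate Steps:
I = -67/9 (I = -7 + (1/9)*(-4) = -7 - 4/9 = -67/9 ≈ -7.4444)
T = 12 (T = 6*(6 - 4) = 6*2 = 12)
o(z, V) = 324 (o(z, V) = (6 + 12)**2 = 18**2 = 324)
(-38 + o(7, sqrt(2 + 1)))*I = (-38 + 324)*(-67/9) = 286*(-67/9) = -19162/9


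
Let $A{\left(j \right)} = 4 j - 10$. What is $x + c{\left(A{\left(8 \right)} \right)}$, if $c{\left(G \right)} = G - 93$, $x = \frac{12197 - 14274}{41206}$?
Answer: $- \frac{2927703}{41206} \approx -71.05$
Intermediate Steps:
$x = - \frac{2077}{41206}$ ($x = \left(12197 - 14274\right) \frac{1}{41206} = \left(-2077\right) \frac{1}{41206} = - \frac{2077}{41206} \approx -0.050405$)
$A{\left(j \right)} = -10 + 4 j$
$c{\left(G \right)} = -93 + G$ ($c{\left(G \right)} = G - 93 = -93 + G$)
$x + c{\left(A{\left(8 \right)} \right)} = - \frac{2077}{41206} + \left(-93 + \left(-10 + 4 \cdot 8\right)\right) = - \frac{2077}{41206} + \left(-93 + \left(-10 + 32\right)\right) = - \frac{2077}{41206} + \left(-93 + 22\right) = - \frac{2077}{41206} - 71 = - \frac{2927703}{41206}$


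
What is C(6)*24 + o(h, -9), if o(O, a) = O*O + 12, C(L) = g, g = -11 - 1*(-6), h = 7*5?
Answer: 1117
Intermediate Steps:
h = 35
g = -5 (g = -11 + 6 = -5)
C(L) = -5
o(O, a) = 12 + O² (o(O, a) = O² + 12 = 12 + O²)
C(6)*24 + o(h, -9) = -5*24 + (12 + 35²) = -120 + (12 + 1225) = -120 + 1237 = 1117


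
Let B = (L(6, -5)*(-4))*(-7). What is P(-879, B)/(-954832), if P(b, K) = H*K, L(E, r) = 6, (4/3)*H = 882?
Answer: -27783/238708 ≈ -0.11639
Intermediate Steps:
H = 1323/2 (H = (¾)*882 = 1323/2 ≈ 661.50)
B = 168 (B = (6*(-4))*(-7) = -24*(-7) = 168)
P(b, K) = 1323*K/2
P(-879, B)/(-954832) = ((1323/2)*168)/(-954832) = 111132*(-1/954832) = -27783/238708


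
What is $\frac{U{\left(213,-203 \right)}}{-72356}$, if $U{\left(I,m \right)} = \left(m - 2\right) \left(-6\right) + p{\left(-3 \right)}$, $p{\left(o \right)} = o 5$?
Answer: $- \frac{1215}{72356} \approx -0.016792$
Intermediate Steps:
$p{\left(o \right)} = 5 o$
$U{\left(I,m \right)} = -3 - 6 m$ ($U{\left(I,m \right)} = \left(m - 2\right) \left(-6\right) + 5 \left(-3\right) = \left(-2 + m\right) \left(-6\right) - 15 = \left(12 - 6 m\right) - 15 = -3 - 6 m$)
$\frac{U{\left(213,-203 \right)}}{-72356} = \frac{-3 - -1218}{-72356} = \left(-3 + 1218\right) \left(- \frac{1}{72356}\right) = 1215 \left(- \frac{1}{72356}\right) = - \frac{1215}{72356}$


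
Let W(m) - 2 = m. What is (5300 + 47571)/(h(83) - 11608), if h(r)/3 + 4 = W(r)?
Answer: -52871/11365 ≈ -4.6521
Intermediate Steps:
W(m) = 2 + m
h(r) = -6 + 3*r (h(r) = -12 + 3*(2 + r) = -12 + (6 + 3*r) = -6 + 3*r)
(5300 + 47571)/(h(83) - 11608) = (5300 + 47571)/((-6 + 3*83) - 11608) = 52871/((-6 + 249) - 11608) = 52871/(243 - 11608) = 52871/(-11365) = 52871*(-1/11365) = -52871/11365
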